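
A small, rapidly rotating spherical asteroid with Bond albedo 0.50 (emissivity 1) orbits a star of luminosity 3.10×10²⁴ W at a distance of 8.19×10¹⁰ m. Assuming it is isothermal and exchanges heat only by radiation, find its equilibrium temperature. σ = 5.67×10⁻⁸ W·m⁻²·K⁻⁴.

T ≈ 94.9 K

First find the stellar flux at distance d: S = L/(4πd²) = 3.10×10²⁴/(4π·(8.19×10¹⁰)²) = 36.78 W/m².
For an isothermal sphere, absorbed (1−a)S·πr² = emitted σ·4πr²·T⁴, so T⁴ = (1−a)S/(4σ).
T⁴ = 0.500·36.78/(4·5.67×10⁻⁸) = 8.108×10⁷ K⁴.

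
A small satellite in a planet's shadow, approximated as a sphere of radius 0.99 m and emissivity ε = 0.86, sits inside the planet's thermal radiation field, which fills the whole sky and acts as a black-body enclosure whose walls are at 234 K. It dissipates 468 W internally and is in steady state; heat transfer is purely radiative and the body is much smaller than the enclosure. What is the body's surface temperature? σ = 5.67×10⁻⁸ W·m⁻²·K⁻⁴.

T ≈ 248 K

For a small grey body in a large enclosure, net radiated power = εσA(T⁴ − T_w⁴).
Steady state: P = εσA(T⁴ − T_w⁴) with A = 4πr² = 12.32 m².
T⁴ = P/(εσA) + T_w⁴ = 468/(0.86·5.67×10⁻⁸·12.32) + (234)⁴
    = 7.793×10⁸ + 2.998×10⁹ = 3.777×10⁹ K⁴.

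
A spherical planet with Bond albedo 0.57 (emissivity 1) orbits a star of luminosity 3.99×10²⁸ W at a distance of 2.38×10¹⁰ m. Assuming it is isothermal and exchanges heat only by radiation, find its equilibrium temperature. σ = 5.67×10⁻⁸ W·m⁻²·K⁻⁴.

First find the stellar flux at distance d: S = L/(4πd²) = 3.99×10²⁸/(4π·(2.38×10¹⁰)²) = 5.605×10⁶ W/m².
For an isothermal sphere, absorbed (1−a)S·πr² = emitted σ·4πr²·T⁴, so T⁴ = (1−a)S/(4σ).
T⁴ = 0.430·5.605×10⁶/(4·5.67×10⁻⁸) = 1.063×10¹³ K⁴.

T ≈ 1810 K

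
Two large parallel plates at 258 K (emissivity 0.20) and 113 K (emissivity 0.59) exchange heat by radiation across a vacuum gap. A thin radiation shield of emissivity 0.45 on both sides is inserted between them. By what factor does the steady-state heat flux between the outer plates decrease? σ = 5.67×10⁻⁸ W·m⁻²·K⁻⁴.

Without shield: q₀ = σΔ(T⁴)/(1/ε₁+1/ε₂−1) with denominator 5.695.
With shield the two gaps are in series; the resistances add: (1/ε₁+1/ε_s−1)+(1/ε_s+1/ε₂−1) = 6.222+2.917 = 9.139.
Heat-flux ratio q₀/q = 9.139/5.695.

factor ≈ 1.60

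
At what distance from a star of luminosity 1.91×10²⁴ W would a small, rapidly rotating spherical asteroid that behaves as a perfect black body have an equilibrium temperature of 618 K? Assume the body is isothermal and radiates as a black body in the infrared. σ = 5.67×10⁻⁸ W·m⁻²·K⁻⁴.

d ≈ 2.14×10⁹ m

For an isothermal black-emitting sphere, (1−a)S·πr² = σ·4πr²·T⁴ ⇒ S = 4σT⁴/(1−a).
S = 4·5.67×10⁻⁸·(618)⁴/1.00 = 33080 W/m².
Flux falls as S = L/(4πd²), so d = √(L/(4πS)) = √(1.91×10²⁴/(4π·33080)).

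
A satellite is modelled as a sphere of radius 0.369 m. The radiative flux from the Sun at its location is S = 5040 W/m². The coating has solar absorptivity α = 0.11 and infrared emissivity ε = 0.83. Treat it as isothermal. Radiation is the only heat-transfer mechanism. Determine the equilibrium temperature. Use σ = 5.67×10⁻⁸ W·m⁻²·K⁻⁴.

At equilibrium, absorbed power = emitted power.
Absorbing cross-section = πr² = 0.4278 m²; emitting surface = 4πr² = 1.711 m² (ratio 4).
αS·A_cross = εσ·A_surf·T⁴  ⇒  T⁴ = αS/(ε·4σ).
T⁴ = 0.110·5040/(0.83·4·5.67×10⁻⁸) = 2.945×10⁹ K⁴.
T = (2.945×10⁹)^(1/4).

T ≈ 233 K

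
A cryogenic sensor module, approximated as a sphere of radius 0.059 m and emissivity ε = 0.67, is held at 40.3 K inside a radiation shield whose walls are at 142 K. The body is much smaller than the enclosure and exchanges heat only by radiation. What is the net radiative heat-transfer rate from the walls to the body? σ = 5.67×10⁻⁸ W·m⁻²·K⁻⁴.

For a small grey body in a large enclosure: P_net = εσA(T_body⁴ − T_wall⁴).
A = 4πr² = 0.04374 m²; T_body⁴ − T_wall⁴ = 2.638×10⁶ − 4.066×10⁸ = -4.039×10⁸ K⁴.
|P_net| = 0.67·5.67×10⁻⁸·0.04374·4.039×10⁸.

P_net ≈ 0.671 W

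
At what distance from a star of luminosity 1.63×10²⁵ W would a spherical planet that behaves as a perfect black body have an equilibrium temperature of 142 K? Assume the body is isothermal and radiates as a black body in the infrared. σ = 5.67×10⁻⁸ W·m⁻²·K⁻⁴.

For an isothermal black-emitting sphere, (1−a)S·πr² = σ·4πr²·T⁴ ⇒ S = 4σT⁴/(1−a).
S = 4·5.67×10⁻⁸·(142)⁴/1.00 = 92.21 W/m².
Flux falls as S = L/(4πd²), so d = √(L/(4πS)) = √(1.63×10²⁵/(4π·92.21)).

d ≈ 1.19×10¹¹ m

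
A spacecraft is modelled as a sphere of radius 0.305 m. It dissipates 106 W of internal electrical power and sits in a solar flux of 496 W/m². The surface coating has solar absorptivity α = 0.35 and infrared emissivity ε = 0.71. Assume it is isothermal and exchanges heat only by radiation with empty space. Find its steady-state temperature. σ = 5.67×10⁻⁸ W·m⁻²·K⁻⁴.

T ≈ 240 K

At steady state, absorbed solar power + internal power = radiated power.
Absorbed: α·S·A_cross = 0.35·496·0.2922 = 50.73 W (cross-section πr²).
Total input = 50.73 + 106 = 156.7 W.
Radiated: εσ·A_surf·T⁴ with A_surf = 4πr² = 1.169 m².
T⁴ = 156.7/(0.71·5.67×10⁻⁸·1.169) = 3.331×10⁹ K⁴.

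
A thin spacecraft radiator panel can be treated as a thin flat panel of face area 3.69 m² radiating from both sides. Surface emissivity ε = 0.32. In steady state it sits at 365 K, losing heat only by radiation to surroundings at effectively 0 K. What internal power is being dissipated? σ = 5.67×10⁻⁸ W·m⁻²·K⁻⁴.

Steady state: P = εσA T⁴.
A = 2·3.69 = 7.380 m²; T⁴ = (365)⁴ = 1.775×10¹⁰ K⁴.
P = 0.32 × 5.67×10⁻⁸ × 7.380 × 1.775×10¹⁰.

P ≈ 2380 W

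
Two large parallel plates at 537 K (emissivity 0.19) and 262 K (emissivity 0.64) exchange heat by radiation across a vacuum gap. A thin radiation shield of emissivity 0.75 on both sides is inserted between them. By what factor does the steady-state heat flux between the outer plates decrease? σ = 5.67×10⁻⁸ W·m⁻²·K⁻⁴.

factor ≈ 1.29

Without shield: q₀ = σΔ(T⁴)/(1/ε₁+1/ε₂−1) with denominator 5.826.
With shield the two gaps are in series; the resistances add: (1/ε₁+1/ε_s−1)+(1/ε_s+1/ε₂−1) = 5.596+1.896 = 7.492.
Heat-flux ratio q₀/q = 7.492/5.826.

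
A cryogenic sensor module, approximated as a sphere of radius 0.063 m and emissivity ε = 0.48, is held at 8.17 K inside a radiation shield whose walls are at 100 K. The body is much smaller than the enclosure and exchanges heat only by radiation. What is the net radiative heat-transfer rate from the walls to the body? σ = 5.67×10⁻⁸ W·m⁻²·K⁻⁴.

For a small grey body in a large enclosure: P_net = εσA(T_body⁴ − T_wall⁴).
A = 4πr² = 0.04988 m²; T_body⁴ − T_wall⁴ = 4455 − 1.000×10⁸ = -1.000×10⁸ K⁴.
|P_net| = 0.48·5.67×10⁻⁸·0.04988·1.000×10⁸.

P_net ≈ 0.136 W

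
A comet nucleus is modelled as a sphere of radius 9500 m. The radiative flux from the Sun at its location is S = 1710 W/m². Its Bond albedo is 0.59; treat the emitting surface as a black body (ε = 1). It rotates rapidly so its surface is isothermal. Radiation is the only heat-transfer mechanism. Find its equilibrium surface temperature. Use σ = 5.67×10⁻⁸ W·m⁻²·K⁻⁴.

At equilibrium, absorbed power = emitted power.
Absorbing cross-section = πr² = 2.835×10⁸ m²; emitting surface = 4πr² = 1.134×10⁹ m² (ratio 4).
(1−a)S·A_cross = εσ·A_surf·T⁴  ⇒  T⁴ = (1−a)S/(4σ).
T⁴ = 0.410·1710/(4·5.67×10⁻⁸) = 3.091×10⁹ K⁴.
T = (3.091×10⁹)^(1/4).

T ≈ 236 K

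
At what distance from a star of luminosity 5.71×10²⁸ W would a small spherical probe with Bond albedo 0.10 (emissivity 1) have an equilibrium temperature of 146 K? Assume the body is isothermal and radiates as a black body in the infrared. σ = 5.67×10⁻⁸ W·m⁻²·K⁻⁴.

d ≈ 6.30×10¹² m

For an isothermal black-emitting sphere, (1−a)S·πr² = σ·4πr²·T⁴ ⇒ S = 4σT⁴/(1−a).
S = 4·5.67×10⁻⁸·(146)⁴/0.900 = 114.5 W/m².
Flux falls as S = L/(4πd²), so d = √(L/(4πS)) = √(5.71×10²⁸/(4π·114.5)).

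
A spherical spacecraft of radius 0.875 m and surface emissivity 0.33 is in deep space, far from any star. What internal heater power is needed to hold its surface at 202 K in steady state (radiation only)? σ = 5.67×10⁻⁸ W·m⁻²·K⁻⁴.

P ≈ 300 W

P = εσ·4πr²·T⁴.
4πr² = 9.621 m²; T⁴ = 1.665×10⁹ K⁴.
P = 0.33·5.67×10⁻⁸·9.621·1.665×10⁹.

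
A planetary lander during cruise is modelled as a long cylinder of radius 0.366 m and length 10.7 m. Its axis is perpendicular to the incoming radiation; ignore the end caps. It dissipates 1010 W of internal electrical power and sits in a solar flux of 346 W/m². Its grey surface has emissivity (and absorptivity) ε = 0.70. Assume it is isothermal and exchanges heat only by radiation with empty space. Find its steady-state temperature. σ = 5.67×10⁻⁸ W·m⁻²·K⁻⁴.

At steady state, absorbed solar power + internal power = radiated power.
Absorbed: α·S·A_cross = 0.70·346·7.832 = 1897 W (cross-section 2rL).
Total input = 1897 + 1010 = 2907 W.
Radiated: εσ·A_surf·T⁴ with A_surf = 2πrL = 24.61 m².
T⁴ = 2907/(0.70·5.67×10⁻⁸·24.61) = 2.977×10⁹ K⁴.

T ≈ 234 K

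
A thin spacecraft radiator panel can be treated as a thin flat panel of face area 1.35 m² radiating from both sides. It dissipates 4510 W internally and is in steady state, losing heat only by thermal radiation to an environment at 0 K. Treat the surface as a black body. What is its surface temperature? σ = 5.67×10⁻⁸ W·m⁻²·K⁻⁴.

Steady state: internal power = radiated power, P = εσA T⁴.
Radiating area A = 2·1.35 = 2.700 m².
T⁴ = P/(εσA) = 4510/(1.0·5.67×10⁻⁸·2.700) = 2.946×10¹⁰ K⁴.
T = (2.946×10¹⁰)^(1/4).

T ≈ 414 K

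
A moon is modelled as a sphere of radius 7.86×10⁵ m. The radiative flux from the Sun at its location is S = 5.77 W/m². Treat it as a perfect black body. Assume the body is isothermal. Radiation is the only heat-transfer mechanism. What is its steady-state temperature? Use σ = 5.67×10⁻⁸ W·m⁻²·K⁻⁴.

At equilibrium, absorbed power = emitted power.
Absorbing cross-section = πr² = 1.941×10¹² m²; emitting surface = 4πr² = 7.763×10¹² m² (ratio 4).
S·A_cross = εσ·A_surf·T⁴  ⇒  T⁴ = S/(4σ).
T⁴ = 1.00·5.77/(4·5.67×10⁻⁸) = 2.544×10⁷ K⁴.
T = (2.544×10⁷)^(1/4).

T ≈ 71.0 K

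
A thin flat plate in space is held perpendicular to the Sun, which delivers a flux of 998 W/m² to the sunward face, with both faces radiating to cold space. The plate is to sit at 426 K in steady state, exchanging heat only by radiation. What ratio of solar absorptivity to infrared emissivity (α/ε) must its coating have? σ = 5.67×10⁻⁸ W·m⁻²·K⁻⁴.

Balance: αS·A = εσ·2A·T⁴ ⇒ α/ε = 2σT⁴/S.
α/ε = 2·5.67×10⁻⁸·(426)⁴/998 = 2·5.67×10⁻⁸·3.293×10¹⁰/998.

α/ε ≈ 3.74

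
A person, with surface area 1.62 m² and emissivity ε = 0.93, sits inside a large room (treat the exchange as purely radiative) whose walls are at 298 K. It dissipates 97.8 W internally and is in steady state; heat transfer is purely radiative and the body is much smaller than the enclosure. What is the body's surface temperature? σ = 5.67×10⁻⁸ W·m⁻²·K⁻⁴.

For a small grey body in a large enclosure, net radiated power = εσA(T⁴ − T_w⁴).
Steady state: P = εσA(T⁴ − T_w⁴) with A = 1.62 m².
T⁴ = P/(εσA) + T_w⁴ = 97.8/(0.93·5.67×10⁻⁸·1.620) + (298)⁴
    = 1.145×10⁹ + 7.886×10⁹ = 9.031×10⁹ K⁴.

T ≈ 308 K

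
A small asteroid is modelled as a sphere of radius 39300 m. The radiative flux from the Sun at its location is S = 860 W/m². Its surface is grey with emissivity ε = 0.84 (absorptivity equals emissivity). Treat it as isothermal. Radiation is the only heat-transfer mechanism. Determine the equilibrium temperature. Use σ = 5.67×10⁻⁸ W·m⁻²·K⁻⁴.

T ≈ 248 K

At equilibrium, absorbed power = emitted power.
Absorbing cross-section = πr² = 4.852×10⁹ m²; emitting surface = 4πr² = 1.941×10¹⁰ m² (ratio 4).
εS·A_cross = εσ·A_surf·T⁴  ⇒  T⁴ = S/(4σ)   (ε cancels).
T⁴ = 860/(4·5.67×10⁻⁸) = 3.792×10⁹ K⁴.
T = (3.792×10⁹)^(1/4).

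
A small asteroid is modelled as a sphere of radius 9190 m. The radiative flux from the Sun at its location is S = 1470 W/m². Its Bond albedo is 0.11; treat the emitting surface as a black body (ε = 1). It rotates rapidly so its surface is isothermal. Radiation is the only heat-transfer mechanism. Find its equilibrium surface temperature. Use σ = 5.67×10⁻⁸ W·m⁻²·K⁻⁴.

At equilibrium, absorbed power = emitted power.
Absorbing cross-section = πr² = 2.653×10⁸ m²; emitting surface = 4πr² = 1.061×10⁹ m² (ratio 4).
(1−a)S·A_cross = εσ·A_surf·T⁴  ⇒  T⁴ = (1−a)S/(4σ).
T⁴ = 0.890·1470/(4·5.67×10⁻⁸) = 5.769×10⁹ K⁴.
T = (5.769×10⁹)^(1/4).

T ≈ 276 K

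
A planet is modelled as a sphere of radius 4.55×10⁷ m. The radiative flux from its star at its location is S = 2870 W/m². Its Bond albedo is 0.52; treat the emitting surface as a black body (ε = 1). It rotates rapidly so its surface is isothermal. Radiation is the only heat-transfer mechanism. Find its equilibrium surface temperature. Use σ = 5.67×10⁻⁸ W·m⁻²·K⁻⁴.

T ≈ 279 K

At equilibrium, absorbed power = emitted power.
Absorbing cross-section = πr² = 6.504×10¹⁵ m²; emitting surface = 4πr² = 2.602×10¹⁶ m² (ratio 4).
(1−a)S·A_cross = εσ·A_surf·T⁴  ⇒  T⁴ = (1−a)S/(4σ).
T⁴ = 0.480·2870/(4·5.67×10⁻⁸) = 6.074×10⁹ K⁴.
T = (6.074×10⁹)^(1/4).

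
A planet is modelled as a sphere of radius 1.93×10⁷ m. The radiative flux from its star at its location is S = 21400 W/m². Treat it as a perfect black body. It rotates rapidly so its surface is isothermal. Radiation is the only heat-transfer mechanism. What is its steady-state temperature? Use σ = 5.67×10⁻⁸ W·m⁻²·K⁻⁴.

At equilibrium, absorbed power = emitted power.
Absorbing cross-section = πr² = 1.170×10¹⁵ m²; emitting surface = 4πr² = 4.681×10¹⁵ m² (ratio 4).
S·A_cross = εσ·A_surf·T⁴  ⇒  T⁴ = S/(4σ).
T⁴ = 1.00·21400/(4·5.67×10⁻⁸) = 9.436×10¹⁰ K⁴.
T = (9.436×10¹⁰)^(1/4).

T ≈ 554 K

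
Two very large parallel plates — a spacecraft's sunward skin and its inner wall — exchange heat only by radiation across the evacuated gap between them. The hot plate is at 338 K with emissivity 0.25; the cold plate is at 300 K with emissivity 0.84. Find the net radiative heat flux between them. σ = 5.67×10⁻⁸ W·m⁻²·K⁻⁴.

q ≈ 67.0 W/m²

For two infinite grey parallel plates, q = σ(T₁⁴ − T₂⁴)/(1/ε₁ + 1/ε₂ − 1).
T₁⁴ − T₂⁴ = 1.305×10¹⁰ − 8.100×10⁹ = 4.952×10⁹ K⁴.
1/ε₁ + 1/ε₂ − 1 = 4.000 + 1.190 − 1 = 4.190.
q = 5.67×10⁻⁸ × 4.952×10⁹ / 4.190.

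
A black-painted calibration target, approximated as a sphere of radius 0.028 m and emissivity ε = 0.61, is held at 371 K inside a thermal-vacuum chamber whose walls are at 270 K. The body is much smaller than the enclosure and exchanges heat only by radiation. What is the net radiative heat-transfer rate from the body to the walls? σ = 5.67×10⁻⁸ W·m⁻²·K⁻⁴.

For a small grey body in a large enclosure: P_net = εσA(T_body⁴ − T_wall⁴).
A = 4πr² = 0.009852 m²; T_body⁴ − T_wall⁴ = 1.895×10¹⁰ − 5.314×10⁹ = 1.363×10¹⁰ K⁴.
|P_net| = 0.61·5.67×10⁻⁸·0.009852·1.363×10¹⁰.

P_net ≈ 4.64 W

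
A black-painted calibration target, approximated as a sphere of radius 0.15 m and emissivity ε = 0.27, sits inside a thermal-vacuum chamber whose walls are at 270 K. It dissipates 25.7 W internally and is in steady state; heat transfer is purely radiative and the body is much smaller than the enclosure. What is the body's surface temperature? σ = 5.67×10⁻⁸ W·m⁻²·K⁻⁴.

For a small grey body in a large enclosure, net radiated power = εσA(T⁴ − T_w⁴).
Steady state: P = εσA(T⁴ − T_w⁴) with A = 4πr² = 0.2827 m².
T⁴ = P/(εσA) + T_w⁴ = 25.7/(0.27·5.67×10⁻⁸·0.2827) + (270)⁴
    = 5.937×10⁹ + 5.314×10⁹ = 1.125×10¹⁰ K⁴.

T ≈ 326 K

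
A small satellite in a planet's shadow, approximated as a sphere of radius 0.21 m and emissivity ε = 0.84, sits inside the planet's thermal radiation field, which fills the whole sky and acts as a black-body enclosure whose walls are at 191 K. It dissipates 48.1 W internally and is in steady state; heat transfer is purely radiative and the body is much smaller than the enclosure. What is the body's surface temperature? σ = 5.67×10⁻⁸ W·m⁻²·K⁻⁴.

T ≈ 237 K

For a small grey body in a large enclosure, net radiated power = εσA(T⁴ − T_w⁴).
Steady state: P = εσA(T⁴ − T_w⁴) with A = 4πr² = 0.5542 m².
T⁴ = P/(εσA) + T_w⁴ = 48.1/(0.84·5.67×10⁻⁸·0.5542) + (191)⁴
    = 1.822×10⁹ + 1.331×10⁹ = 3.153×10⁹ K⁴.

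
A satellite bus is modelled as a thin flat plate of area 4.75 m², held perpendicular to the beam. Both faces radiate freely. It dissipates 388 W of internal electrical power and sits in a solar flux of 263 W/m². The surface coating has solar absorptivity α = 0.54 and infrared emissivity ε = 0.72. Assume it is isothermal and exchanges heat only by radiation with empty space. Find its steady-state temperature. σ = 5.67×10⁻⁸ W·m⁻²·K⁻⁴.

T ≈ 229 K

At steady state, absorbed solar power + internal power = radiated power.
Absorbed: α·S·A_cross = 0.54·263·4.750 = 674.6 W (cross-section A).
Total input = 674.6 + 388 = 1063 W.
Radiated: εσ·A_surf·T⁴ with A_surf = 2A = 9.500 m².
T⁴ = 1063/(0.72·5.67×10⁻⁸·9.500) = 2.740×10⁹ K⁴.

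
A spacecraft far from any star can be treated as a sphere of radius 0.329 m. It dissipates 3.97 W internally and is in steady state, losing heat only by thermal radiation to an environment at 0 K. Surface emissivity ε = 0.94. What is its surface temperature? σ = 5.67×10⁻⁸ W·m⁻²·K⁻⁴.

Steady state: internal power = radiated power, P = εσA T⁴.
Radiating area A = 4πr² = 1.360 m².
T⁴ = P/(εσA) = 3.97/(0.94·5.67×10⁻⁸·1.360) = 5.476×10⁷ K⁴.
T = (5.476×10⁷)^(1/4).

T ≈ 86.0 K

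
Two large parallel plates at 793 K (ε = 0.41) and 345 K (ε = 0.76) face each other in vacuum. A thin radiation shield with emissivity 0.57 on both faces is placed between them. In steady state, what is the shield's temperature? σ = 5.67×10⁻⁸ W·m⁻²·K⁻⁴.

In steady state the net flux on the hot side equals that on the cold side.
σ(T₁⁴−T_s⁴)/D₁ = σ(T_s⁴−T₂⁴)/D₂, with D₁ = 1/ε₁+1/ε_s−1 = 3.193, D₂ = 1/ε_s+1/ε₂−1 = 2.070.
Solve for T_s⁴: T_s⁴ = (D₂·T₁⁴ + D₁·T₂⁴)/(D₁+D₂) = 1.641×10¹¹ K⁴.

T_s ≈ 636 K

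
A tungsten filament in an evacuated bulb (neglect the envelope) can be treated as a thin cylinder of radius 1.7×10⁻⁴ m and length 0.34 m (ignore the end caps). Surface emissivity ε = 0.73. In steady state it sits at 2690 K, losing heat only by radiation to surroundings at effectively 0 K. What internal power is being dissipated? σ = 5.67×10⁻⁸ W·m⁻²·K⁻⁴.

P ≈ 787 W

Steady state: P = εσA T⁴.
A = 2πrL = 3.632×10⁻⁴ m²; T⁴ = (2690)⁴ = 5.236×10¹³ K⁴.
P = 0.73 × 5.67×10⁻⁸ × 3.632×10⁻⁴ × 5.236×10¹³.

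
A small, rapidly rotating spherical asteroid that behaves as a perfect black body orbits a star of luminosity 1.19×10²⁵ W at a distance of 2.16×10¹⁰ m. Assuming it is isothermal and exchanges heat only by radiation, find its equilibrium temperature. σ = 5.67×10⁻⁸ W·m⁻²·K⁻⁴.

T ≈ 308 K

First find the stellar flux at distance d: S = L/(4πd²) = 1.19×10²⁵/(4π·(2.16×10¹⁰)²) = 2030 W/m².
For an isothermal sphere, absorbed (1−a)S·πr² = emitted σ·4πr²·T⁴, so T⁴ = (1−a)S/(4σ).
T⁴ = 1.00·2030/(4·5.67×10⁻⁸) = 8.949×10⁹ K⁴.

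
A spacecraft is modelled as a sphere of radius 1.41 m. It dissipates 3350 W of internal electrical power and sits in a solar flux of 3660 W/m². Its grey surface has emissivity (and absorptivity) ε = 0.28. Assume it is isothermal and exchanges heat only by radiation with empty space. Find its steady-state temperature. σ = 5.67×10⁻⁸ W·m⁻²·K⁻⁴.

T ≈ 396 K

At steady state, absorbed solar power + internal power = radiated power.
Absorbed: α·S·A_cross = 0.28·3660·6.246 = 6401 W (cross-section πr²).
Total input = 6401 + 3350 = 9751 W.
Radiated: εσ·A_surf·T⁴ with A_surf = 4πr² = 24.98 m².
T⁴ = 9751/(0.28·5.67×10⁻⁸·24.98) = 2.458×10¹⁰ K⁴.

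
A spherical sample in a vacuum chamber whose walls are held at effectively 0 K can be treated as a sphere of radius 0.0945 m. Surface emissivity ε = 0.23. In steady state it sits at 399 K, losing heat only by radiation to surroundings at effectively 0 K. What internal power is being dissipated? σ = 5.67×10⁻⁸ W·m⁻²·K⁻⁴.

Steady state: P = εσA T⁴.
A = 4πr² = 0.1122 m²; T⁴ = (399)⁴ = 2.534×10¹⁰ K⁴.
P = 0.23 × 5.67×10⁻⁸ × 0.1122 × 2.534×10¹⁰.

P ≈ 37.1 W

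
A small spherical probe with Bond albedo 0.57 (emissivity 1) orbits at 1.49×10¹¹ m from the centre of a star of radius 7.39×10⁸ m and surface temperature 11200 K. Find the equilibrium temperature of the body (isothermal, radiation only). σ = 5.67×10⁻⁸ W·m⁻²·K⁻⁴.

The star's surface emits σT_*⁴; at distance d the flux is S = σT_*⁴(R_*/d)².
S = 5.67×10⁻⁸·(11200)⁴·(7.39×10⁸/1.49×10¹¹)² = 21950 W/m².
For an isothermal sphere T⁴ = (1−a)S/(4σ) = 4.161×10¹⁰ K⁴.

T ≈ 452 K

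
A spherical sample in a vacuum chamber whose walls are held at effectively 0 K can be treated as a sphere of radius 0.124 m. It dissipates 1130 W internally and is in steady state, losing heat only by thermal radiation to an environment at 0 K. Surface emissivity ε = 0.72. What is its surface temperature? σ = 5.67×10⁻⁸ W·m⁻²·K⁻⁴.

T ≈ 615 K

Steady state: internal power = radiated power, P = εσA T⁴.
Radiating area A = 4πr² = 0.1932 m².
T⁴ = P/(εσA) = 1130/(0.72·5.67×10⁻⁸·0.1932) = 1.433×10¹¹ K⁴.
T = (1.433×10¹¹)^(1/4).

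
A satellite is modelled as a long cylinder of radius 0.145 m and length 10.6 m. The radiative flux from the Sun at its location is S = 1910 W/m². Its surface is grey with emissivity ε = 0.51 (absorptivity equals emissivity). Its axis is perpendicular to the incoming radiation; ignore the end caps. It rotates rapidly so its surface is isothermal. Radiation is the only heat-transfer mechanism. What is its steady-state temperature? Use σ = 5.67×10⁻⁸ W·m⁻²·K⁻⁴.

T ≈ 322 K

At equilibrium, absorbed power = emitted power.
Absorbing cross-section = 2rL = 3.074 m²; emitting surface = 2πrL = 9.657 m² (ratio π).
εS·A_cross = εσ·A_surf·T⁴  ⇒  T⁴ = S/(πσ)   (ε cancels).
T⁴ = 1910/(π·5.67×10⁻⁸) = 1.072×10¹⁰ K⁴.
T = (1.072×10¹⁰)^(1/4).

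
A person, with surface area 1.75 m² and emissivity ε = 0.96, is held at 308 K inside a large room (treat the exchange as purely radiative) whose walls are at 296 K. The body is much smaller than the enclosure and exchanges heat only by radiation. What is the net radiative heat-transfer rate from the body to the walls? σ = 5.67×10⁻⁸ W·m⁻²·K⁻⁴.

For a small grey body in a large enclosure: P_net = εσA(T_body⁴ − T_wall⁴).
A = 1.75 m²; T_body⁴ − T_wall⁴ = 8.999×10⁹ − 7.677×10⁹ = 1.323×10⁹ K⁴.
|P_net| = 0.96·5.67×10⁻⁸·1.750·1.323×10⁹.

P_net ≈ 126 W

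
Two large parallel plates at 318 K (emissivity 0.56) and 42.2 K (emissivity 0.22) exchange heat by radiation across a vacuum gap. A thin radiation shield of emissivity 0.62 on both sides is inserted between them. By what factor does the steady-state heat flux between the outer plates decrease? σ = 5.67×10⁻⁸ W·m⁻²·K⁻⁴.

factor ≈ 1.42

Without shield: q₀ = σΔ(T⁴)/(1/ε₁+1/ε₂−1) with denominator 5.331.
With shield the two gaps are in series; the resistances add: (1/ε₁+1/ε_s−1)+(1/ε_s+1/ε₂−1) = 2.399+5.158 = 7.557.
Heat-flux ratio q₀/q = 7.557/5.331.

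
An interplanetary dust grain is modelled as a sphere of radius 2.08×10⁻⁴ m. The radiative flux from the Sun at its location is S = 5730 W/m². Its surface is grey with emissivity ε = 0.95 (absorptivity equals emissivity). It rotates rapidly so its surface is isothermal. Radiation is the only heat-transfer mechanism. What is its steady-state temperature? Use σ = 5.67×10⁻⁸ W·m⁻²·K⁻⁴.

At equilibrium, absorbed power = emitted power.
Absorbing cross-section = πr² = 1.359×10⁻⁷ m²; emitting surface = 4πr² = 5.437×10⁻⁷ m² (ratio 4).
εS·A_cross = εσ·A_surf·T⁴  ⇒  T⁴ = S/(4σ)   (ε cancels).
T⁴ = 5730/(4·5.67×10⁻⁸) = 2.526×10¹⁰ K⁴.
T = (2.526×10¹⁰)^(1/4).

T ≈ 399 K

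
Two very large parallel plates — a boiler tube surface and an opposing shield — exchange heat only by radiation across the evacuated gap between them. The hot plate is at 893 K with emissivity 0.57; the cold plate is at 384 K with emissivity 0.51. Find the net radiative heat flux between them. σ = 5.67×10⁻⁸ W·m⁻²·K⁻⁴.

For two infinite grey parallel plates, q = σ(T₁⁴ − T₂⁴)/(1/ε₁ + 1/ε₂ − 1).
T₁⁴ − T₂⁴ = 6.359×10¹¹ − 2.174×10¹⁰ = 6.142×10¹¹ K⁴.
1/ε₁ + 1/ε₂ − 1 = 1.754 + 1.961 − 1 = 2.715.
q = 5.67×10⁻⁸ × 6.142×10¹¹ / 2.715.

q ≈ 12800 W/m²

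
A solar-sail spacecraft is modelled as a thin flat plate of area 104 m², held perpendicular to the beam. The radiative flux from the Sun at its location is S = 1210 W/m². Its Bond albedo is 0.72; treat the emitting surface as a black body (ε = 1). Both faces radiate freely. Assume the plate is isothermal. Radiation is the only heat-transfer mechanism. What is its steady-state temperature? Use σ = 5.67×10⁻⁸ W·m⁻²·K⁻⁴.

T ≈ 234 K

At equilibrium, absorbed power = emitted power.
Absorbing cross-section = A = 104.0 m²; emitting surface = 2A = 208.0 m² (ratio 2).
(1−a)S·A_cross = εσ·A_surf·T⁴  ⇒  T⁴ = (1−a)S/(2σ).
T⁴ = 0.280·1210/(2·5.67×10⁻⁸) = 2.988×10⁹ K⁴.
T = (2.988×10⁹)^(1/4).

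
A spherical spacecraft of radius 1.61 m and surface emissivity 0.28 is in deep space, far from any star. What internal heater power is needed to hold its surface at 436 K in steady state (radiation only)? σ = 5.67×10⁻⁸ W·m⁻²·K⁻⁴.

P = εσ·4πr²·T⁴.
4πr² = 32.57 m²; T⁴ = 3.614×10¹⁰ K⁴.
P = 0.28·5.67×10⁻⁸·32.57·3.614×10¹⁰.

P ≈ 18700 W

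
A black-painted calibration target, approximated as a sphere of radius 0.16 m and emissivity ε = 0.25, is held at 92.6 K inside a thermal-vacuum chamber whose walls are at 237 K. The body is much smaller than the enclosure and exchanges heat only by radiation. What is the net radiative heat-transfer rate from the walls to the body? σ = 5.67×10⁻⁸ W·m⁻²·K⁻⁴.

For a small grey body in a large enclosure: P_net = εσA(T_body⁴ − T_wall⁴).
A = 4πr² = 0.3217 m²; T_body⁴ − T_wall⁴ = 7.353×10⁷ − 3.155×10⁹ = -3.081×10⁹ K⁴.
|P_net| = 0.25·5.67×10⁻⁸·0.3217·3.081×10⁹.

P_net ≈ 14.1 W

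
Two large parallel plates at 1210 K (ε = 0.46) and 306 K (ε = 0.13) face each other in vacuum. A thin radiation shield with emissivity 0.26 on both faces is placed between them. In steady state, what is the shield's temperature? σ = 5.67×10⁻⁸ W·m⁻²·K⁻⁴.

T_s ≈ 1100 K

In steady state the net flux on the hot side equals that on the cold side.
σ(T₁⁴−T_s⁴)/D₁ = σ(T_s⁴−T₂⁴)/D₂, with D₁ = 1/ε₁+1/ε_s−1 = 5.020, D₂ = 1/ε_s+1/ε₂−1 = 10.54.
Solve for T_s⁴: T_s⁴ = (D₂·T₁⁴ + D₁·T₂⁴)/(D₁+D₂) = 1.455×10¹² K⁴.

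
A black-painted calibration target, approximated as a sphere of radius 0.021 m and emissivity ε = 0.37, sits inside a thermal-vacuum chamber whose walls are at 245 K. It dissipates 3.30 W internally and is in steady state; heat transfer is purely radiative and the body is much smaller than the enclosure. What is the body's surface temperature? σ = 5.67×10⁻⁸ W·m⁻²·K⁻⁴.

T ≈ 423 K

For a small grey body in a large enclosure, net radiated power = εσA(T⁴ − T_w⁴).
Steady state: P = εσA(T⁴ − T_w⁴) with A = 4πr² = 0.005542 m².
T⁴ = P/(εσA) + T_w⁴ = 3.30/(0.37·5.67×10⁻⁸·0.005542) + (245)⁴
    = 2.838×10¹⁰ + 3.603×10⁹ = 3.199×10¹⁰ K⁴.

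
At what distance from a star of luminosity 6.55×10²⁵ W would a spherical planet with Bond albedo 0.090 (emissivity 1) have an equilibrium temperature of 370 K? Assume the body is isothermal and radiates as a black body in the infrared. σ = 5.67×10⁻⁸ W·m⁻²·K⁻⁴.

For an isothermal black-emitting sphere, (1−a)S·πr² = σ·4πr²·T⁴ ⇒ S = 4σT⁴/(1−a).
S = 4·5.67×10⁻⁸·(370)⁴/0.910 = 4671 W/m².
Flux falls as S = L/(4πd²), so d = √(L/(4πS)) = √(6.55×10²⁵/(4π·4671)).

d ≈ 3.34×10¹⁰ m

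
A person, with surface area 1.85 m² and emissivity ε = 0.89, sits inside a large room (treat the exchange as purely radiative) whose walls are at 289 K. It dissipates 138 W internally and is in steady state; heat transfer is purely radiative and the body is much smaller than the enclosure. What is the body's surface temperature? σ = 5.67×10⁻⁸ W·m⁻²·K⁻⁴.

For a small grey body in a large enclosure, net radiated power = εσA(T⁴ − T_w⁴).
Steady state: P = εσA(T⁴ − T_w⁴) with A = 1.85 m².
T⁴ = P/(εσA) + T_w⁴ = 138/(0.89·5.67×10⁻⁸·1.850) + (289)⁴
    = 1.478×10⁹ + 6.976×10⁹ = 8.454×10⁹ K⁴.

T ≈ 303 K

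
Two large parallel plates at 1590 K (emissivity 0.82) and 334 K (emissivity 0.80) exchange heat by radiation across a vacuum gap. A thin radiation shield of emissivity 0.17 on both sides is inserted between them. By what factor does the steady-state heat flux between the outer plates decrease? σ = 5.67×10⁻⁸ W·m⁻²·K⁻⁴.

factor ≈ 8.33

Without shield: q₀ = σΔ(T⁴)/(1/ε₁+1/ε₂−1) with denominator 1.470.
With shield the two gaps are in series; the resistances add: (1/ε₁+1/ε_s−1)+(1/ε_s+1/ε₂−1) = 6.102+6.132 = 12.23.
Heat-flux ratio q₀/q = 12.23/1.470.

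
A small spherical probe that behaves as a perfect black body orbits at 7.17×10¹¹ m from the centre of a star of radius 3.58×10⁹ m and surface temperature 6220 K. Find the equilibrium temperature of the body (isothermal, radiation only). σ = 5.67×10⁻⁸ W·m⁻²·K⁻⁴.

T ≈ 311 K

The star's surface emits σT_*⁴; at distance d the flux is S = σT_*⁴(R_*/d)².
S = 5.67×10⁻⁸·(6220)⁴·(3.58×10⁹/7.17×10¹¹)² = 2116 W/m².
For an isothermal sphere T⁴ = (1−a)S/(4σ) = 9.329×10⁹ K⁴.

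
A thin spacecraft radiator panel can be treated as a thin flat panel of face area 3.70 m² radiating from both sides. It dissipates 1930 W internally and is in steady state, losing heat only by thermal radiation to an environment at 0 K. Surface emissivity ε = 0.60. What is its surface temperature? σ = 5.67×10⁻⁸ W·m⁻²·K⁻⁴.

T ≈ 296 K

Steady state: internal power = radiated power, P = εσA T⁴.
Radiating area A = 2·3.70 = 7.400 m².
T⁴ = P/(εσA) = 1930/(0.60·5.67×10⁻⁸·7.400) = 7.666×10⁹ K⁴.
T = (7.666×10⁹)^(1/4).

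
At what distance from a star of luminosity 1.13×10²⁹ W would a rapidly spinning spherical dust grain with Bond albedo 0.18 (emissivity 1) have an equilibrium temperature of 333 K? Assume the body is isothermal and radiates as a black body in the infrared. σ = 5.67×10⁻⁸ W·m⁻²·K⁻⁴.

d ≈ 1.63×10¹² m

For an isothermal black-emitting sphere, (1−a)S·πr² = σ·4πr²·T⁴ ⇒ S = 4σT⁴/(1−a).
S = 4·5.67×10⁻⁸·(333)⁴/0.820 = 3401 W/m².
Flux falls as S = L/(4πd²), so d = √(L/(4πS)) = √(1.13×10²⁹/(4π·3401)).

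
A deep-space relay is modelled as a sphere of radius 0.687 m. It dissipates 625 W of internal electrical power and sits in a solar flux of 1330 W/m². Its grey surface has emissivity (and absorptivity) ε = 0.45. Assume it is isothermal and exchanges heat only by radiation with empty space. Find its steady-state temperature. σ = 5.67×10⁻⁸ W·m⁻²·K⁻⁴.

At steady state, absorbed solar power + internal power = radiated power.
Absorbed: α·S·A_cross = 0.45·1330·1.483 = 887.4 W (cross-section πr²).
Total input = 887.4 + 625 = 1512 W.
Radiated: εσ·A_surf·T⁴ with A_surf = 4πr² = 5.931 m².
T⁴ = 1512/(0.45·5.67×10⁻⁸·5.931) = 9.994×10⁹ K⁴.

T ≈ 316 K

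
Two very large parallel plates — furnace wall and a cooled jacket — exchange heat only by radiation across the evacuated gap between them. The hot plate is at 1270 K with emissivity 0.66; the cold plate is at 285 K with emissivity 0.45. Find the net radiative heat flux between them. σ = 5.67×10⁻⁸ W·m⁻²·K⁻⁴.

For two infinite grey parallel plates, q = σ(T₁⁴ − T₂⁴)/(1/ε₁ + 1/ε₂ − 1).
T₁⁴ − T₂⁴ = 2.601×10¹² − 6.598×10⁹ = 2.595×10¹² K⁴.
1/ε₁ + 1/ε₂ − 1 = 1.515 + 2.222 − 1 = 2.737.
q = 5.67×10⁻⁸ × 2.595×10¹² / 2.737.

q ≈ 53700 W/m²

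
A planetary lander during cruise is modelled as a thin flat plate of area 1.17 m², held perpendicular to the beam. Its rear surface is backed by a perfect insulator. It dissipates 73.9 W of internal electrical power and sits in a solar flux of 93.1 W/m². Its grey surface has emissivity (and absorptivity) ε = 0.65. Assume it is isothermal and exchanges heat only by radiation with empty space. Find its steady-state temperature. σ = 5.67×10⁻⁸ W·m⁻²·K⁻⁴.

T ≈ 241 K

At steady state, absorbed solar power + internal power = radiated power.
Absorbed: α·S·A_cross = 0.65·93.1·1.170 = 70.80 W (cross-section A).
Total input = 70.80 + 73.9 = 144.7 W.
Radiated: εσ·A_surf·T⁴ with A_surf = A = 1.170 m².
T⁴ = 144.7/(0.65·5.67×10⁻⁸·1.170) = 3.356×10⁹ K⁴.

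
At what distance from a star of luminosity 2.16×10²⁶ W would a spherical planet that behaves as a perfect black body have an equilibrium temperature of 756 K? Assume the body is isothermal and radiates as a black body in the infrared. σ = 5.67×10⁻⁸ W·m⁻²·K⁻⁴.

For an isothermal black-emitting sphere, (1−a)S·πr² = σ·4πr²·T⁴ ⇒ S = 4σT⁴/(1−a).
S = 4·5.67×10⁻⁸·(756)⁴/1.00 = 74080 W/m².
Flux falls as S = L/(4πd²), so d = √(L/(4πS)) = √(2.16×10²⁶/(4π·74080)).

d ≈ 1.52×10¹⁰ m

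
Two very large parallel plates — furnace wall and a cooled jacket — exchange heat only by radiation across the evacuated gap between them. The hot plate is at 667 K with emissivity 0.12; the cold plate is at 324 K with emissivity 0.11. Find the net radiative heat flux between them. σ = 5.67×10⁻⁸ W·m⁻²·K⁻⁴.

q ≈ 645 W/m²

For two infinite grey parallel plates, q = σ(T₁⁴ − T₂⁴)/(1/ε₁ + 1/ε₂ − 1).
T₁⁴ − T₂⁴ = 1.979×10¹¹ − 1.102×10¹⁰ = 1.869×10¹¹ K⁴.
1/ε₁ + 1/ε₂ − 1 = 8.333 + 9.091 − 1 = 16.42.
q = 5.67×10⁻⁸ × 1.869×10¹¹ / 16.42.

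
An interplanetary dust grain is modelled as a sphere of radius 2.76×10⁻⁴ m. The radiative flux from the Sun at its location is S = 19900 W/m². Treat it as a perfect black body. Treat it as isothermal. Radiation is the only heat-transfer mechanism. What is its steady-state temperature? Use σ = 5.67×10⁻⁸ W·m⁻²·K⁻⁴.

At equilibrium, absorbed power = emitted power.
Absorbing cross-section = πr² = 2.393×10⁻⁷ m²; emitting surface = 4πr² = 9.573×10⁻⁷ m² (ratio 4).
S·A_cross = εσ·A_surf·T⁴  ⇒  T⁴ = S/(4σ).
T⁴ = 1.00·19900/(4·5.67×10⁻⁸) = 8.774×10¹⁰ K⁴.
T = (8.774×10¹⁰)^(1/4).

T ≈ 544 K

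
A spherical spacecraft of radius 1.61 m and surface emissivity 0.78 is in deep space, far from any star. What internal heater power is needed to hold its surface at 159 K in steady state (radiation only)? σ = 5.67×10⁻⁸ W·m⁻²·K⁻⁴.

P ≈ 921 W

P = εσ·4πr²·T⁴.
4πr² = 32.57 m²; T⁴ = 6.391×10⁸ K⁴.
P = 0.78·5.67×10⁻⁸·32.57·6.391×10⁸.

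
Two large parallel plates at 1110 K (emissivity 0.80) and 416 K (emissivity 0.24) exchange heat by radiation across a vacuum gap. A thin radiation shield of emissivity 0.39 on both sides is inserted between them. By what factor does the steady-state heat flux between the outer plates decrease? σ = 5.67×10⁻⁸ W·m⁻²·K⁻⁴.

factor ≈ 1.93

Without shield: q₀ = σΔ(T⁴)/(1/ε₁+1/ε₂−1) with denominator 4.417.
With shield the two gaps are in series; the resistances add: (1/ε₁+1/ε_s−1)+(1/ε_s+1/ε₂−1) = 2.814+5.731 = 8.545.
Heat-flux ratio q₀/q = 8.545/4.417.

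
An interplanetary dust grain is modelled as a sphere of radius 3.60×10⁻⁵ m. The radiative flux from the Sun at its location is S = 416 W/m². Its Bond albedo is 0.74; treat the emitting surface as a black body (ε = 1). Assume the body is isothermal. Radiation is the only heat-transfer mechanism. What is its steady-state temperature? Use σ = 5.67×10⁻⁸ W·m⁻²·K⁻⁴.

T ≈ 148 K

At equilibrium, absorbed power = emitted power.
Absorbing cross-section = πr² = 4.072×10⁻⁹ m²; emitting surface = 4πr² = 1.629×10⁻⁸ m² (ratio 4).
(1−a)S·A_cross = εσ·A_surf·T⁴  ⇒  T⁴ = (1−a)S/(4σ).
T⁴ = 0.260·416/(4·5.67×10⁻⁸) = 4.769×10⁸ K⁴.
T = (4.769×10⁸)^(1/4).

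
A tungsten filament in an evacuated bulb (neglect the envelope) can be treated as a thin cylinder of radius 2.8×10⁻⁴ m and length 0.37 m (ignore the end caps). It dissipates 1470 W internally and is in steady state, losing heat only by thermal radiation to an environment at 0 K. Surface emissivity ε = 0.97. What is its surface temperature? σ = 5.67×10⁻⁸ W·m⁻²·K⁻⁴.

Steady state: internal power = radiated power, P = εσA T⁴.
Radiating area A = 2πrL = 6.509×10⁻⁴ m².
T⁴ = P/(εσA) = 1470/(0.97·5.67×10⁻⁸·6.509×10⁻⁴) = 4.106×10¹³ K⁴.
T = (4.106×10¹³)^(1/4).

T ≈ 2530 K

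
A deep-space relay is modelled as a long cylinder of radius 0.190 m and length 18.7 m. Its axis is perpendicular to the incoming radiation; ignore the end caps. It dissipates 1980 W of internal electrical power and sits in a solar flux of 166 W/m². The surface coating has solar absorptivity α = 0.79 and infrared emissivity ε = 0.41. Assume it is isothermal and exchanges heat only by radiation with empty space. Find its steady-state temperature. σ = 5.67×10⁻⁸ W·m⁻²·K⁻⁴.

T ≈ 274 K

At steady state, absorbed solar power + internal power = radiated power.
Absorbed: α·S·A_cross = 0.79·166·7.106 = 931.9 W (cross-section 2rL).
Total input = 931.9 + 1980 = 2912 W.
Radiated: εσ·A_surf·T⁴ with A_surf = 2πrL = 22.32 m².
T⁴ = 2912/(0.41·5.67×10⁻⁸·22.32) = 5.611×10⁹ K⁴.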